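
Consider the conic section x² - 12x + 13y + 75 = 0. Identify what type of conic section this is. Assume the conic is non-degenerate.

No xy term. Coefficients of x² and y² are A = 1, C = 0.
Exactly one squared variable ⇒ parabola.

parabola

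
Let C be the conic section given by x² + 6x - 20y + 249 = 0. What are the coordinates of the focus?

Only x is squared. Complete the square in x: (x + 3)² = 20(y - 12).
Vertex (-3, 12); 4p = 20 so p = 5. Opens up.
Focus is p units from the vertex along the axis: (h, k + p).

(-3, 17)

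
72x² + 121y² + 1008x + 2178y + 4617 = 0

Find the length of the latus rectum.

144/11

72(x² + 14x) + 121(y² + 18y) = -4617
Completing the square gives 72(x + 7)² + 121(y + 9)² = -4617 + 3528 + 9801 = 8712.
Divide by 8712: (x + 7)²/121 + (y + 9)²/72 = 1
Ellipse, center (-7, -9), major axis horizontal; a² = 121, b² = 72.
Latus rectum length = 2b²/a = 2·72/11 = 144/11.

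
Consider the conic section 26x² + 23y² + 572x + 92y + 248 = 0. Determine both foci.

Collect terms: 26(x² + 22x) + 23(y² + 4y) = -248
Complete the square: 26(x + 11)² + 23(y + 2)² = -248 + 3146 + 92 = 2990
Dividing both sides by 2990: (x + 11)²/115 + (y + 2)²/130 = 1
Ellipse, center (-11, -2), major axis vertical; a² = 130, b² = 115.
c² = a² - b² = 130 - 115 = 15, so c = √15.
Foci lie on the vertical axis through the center: (h, k ± c).

(-11, -2 - √15) and (-11, -2 + √15)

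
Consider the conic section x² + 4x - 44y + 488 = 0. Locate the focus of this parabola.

(-2, 22)

Only x is squared. Complete the square in x: (x + 2)² = 44(y - 11).
Vertex (-2, 11); 4p = 44 so p = 11. Opens up.
Focus is p units from the vertex along the axis: (h, k + p).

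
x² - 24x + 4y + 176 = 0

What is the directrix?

Only x is squared. Complete the square in x: (x - 12)² = -4(y + 8).
Vertex (12, -8); 4p = -4 so p = -1. Opens down.
Directrix is the horizontal line y = k − p = -8 − (-1) = -7.

y = -7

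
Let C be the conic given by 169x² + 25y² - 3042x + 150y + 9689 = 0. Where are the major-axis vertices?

(9, -16) and (9, 10)

Rearranging, 169(x² - 18x) + 25(y² + 6y) = -9689.
Complete the square: 169(x - 9)² + 25(y + 3)² = -9689 + 13689 + 225 = 4225
Dividing both sides by 4225: (x - 9)²/25 + (y + 3)²/169 = 1
Ellipse, center (9, -3), major axis vertical; a² = 169, b² = 25.
a = 13. Vertices at (h, k ± a).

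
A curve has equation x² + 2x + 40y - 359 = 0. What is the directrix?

y = 19

Only x is squared. Complete the square in x: (x + 1)² = -40(y - 9).
Vertex (-1, 9); 4p = -40 so p = -10. Opens down.
Directrix is the horizontal line y = k − p = 9 − (-10) = 19.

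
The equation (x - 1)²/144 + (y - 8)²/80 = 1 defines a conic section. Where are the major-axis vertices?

(-11, 8) and (13, 8)

Center (1, 8). The larger denominator 144 sits under the x-term, so the major axis is horizontal; a² = 144, b² = 80.
a = 12. Vertices at (h ± a, k).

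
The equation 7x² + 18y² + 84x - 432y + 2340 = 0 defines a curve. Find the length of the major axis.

Rearranging, 7(x² + 12x) + 18(y² - 24y) = -2340.
Complete the square in x and y: 7(x + 6)² + 18(y - 12)² = -2340 + 252 + 2592 = 504
Divide by 504: (x + 6)²/72 + (y - 12)²/28 = 1
Ellipse, center (-6, 12), major axis horizontal; a² = 72, b² = 28.
a² = 72 so a = 6√2; the major axis has length 2a = 12√2.

12√2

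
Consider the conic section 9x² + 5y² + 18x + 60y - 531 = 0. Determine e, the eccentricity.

9(x² + 2x) + 5(y² + 12y) = 531
9(x + 1)² + 5(y + 6)² = 531 + 9 + 180 = 720
Divide through by 720 to get (x + 1)²/80 + (y + 6)²/144 = 1.
Ellipse, center (-1, -6), major axis vertical; a² = 144, b² = 80.
c² = a² - b² = 64, so c = 8.
e = c/a = 8/12 = 2/3.

e = 2/3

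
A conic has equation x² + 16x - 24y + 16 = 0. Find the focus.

Only x is squared. Complete the square in x: (x + 8)² = 24(y + 2).
Vertex (-8, -2); 4p = 24 so p = 6. Opens up.
Focus is p units from the vertex along the axis: (h, k + p).

(-8, 4)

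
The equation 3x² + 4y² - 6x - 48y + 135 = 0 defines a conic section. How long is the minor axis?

3(x² - 2x) + 4(y² - 12y) = -135
Complete the square in x and y: 3(x - 1)² + 4(y - 6)² = -135 + 3 + 144 = 12
Divide through by 12 to get (x - 1)²/4 + (y - 6)²/3 = 1.
Ellipse, center (1, 6), major axis horizontal; a² = 4, b² = 3.
b² = 3 so b = √3; the minor axis has length 2b = 2√3.

2√3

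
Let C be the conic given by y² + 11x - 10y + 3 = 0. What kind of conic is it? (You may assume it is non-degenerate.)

No xy term. Coefficients of x² and y² are A = 0, C = 1.
Exactly one squared variable ⇒ parabola.

parabola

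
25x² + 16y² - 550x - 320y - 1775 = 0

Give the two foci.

Group: 25(x² - 22x) + 16(y² - 20y) = 1775
Complete the square in x and y: 25(x - 11)² + 16(y - 10)² = 1775 + 3025 + 1600 = 6400
Divide by 6400: (x - 11)²/256 + (y - 10)²/400 = 1
Ellipse, center (11, 10), major axis vertical; a² = 400, b² = 256.
c² = a² - b² = 400 - 256 = 144, so c = 12.
Foci lie on the vertical axis through the center: (h, k ± c).

(11, -2) and (11, 22)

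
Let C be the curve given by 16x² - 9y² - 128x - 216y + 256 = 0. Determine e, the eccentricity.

Group the x- and y-terms: 16(x² - 8x) -9(y² + 24y) = -256
Complete the square in x and y: 16(x - 4)² -9(y + 12)² = -256 + 256 - 1296 = -1296
Divide through by -1296 to get (y + 12)²/144 - (x - 4)²/81 = 1.
Hyperbola, center (4, -12), transverse axis vertical; a² = 144, b² = 81.
c² = a² + b² = 225, so c = 15.
e = c/a = 15/12 = 5/4.

e = 5/4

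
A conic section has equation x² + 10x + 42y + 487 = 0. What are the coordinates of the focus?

(-5, -43/2)

Only x is squared. Complete the square in x: (x + 5)² = -42(y + 11).
Vertex (-5, -11); 4p = -42 so p = -21/2. Opens down.
Focus is p units from the vertex along the axis: (h, k + p).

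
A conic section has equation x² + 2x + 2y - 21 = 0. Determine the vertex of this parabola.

(-1, 11)

Only x is squared. Complete the square in x: (x + 1)² = -2(y - 11).
Vertex (-1, 11); 4p = -2 so p = -1/2. Opens down.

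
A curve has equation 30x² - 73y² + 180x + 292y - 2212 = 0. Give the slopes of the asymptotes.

√2190/73 and -√2190/73

Rearranging, 30(x² + 6x) -73(y² - 4y) = 2212.
Completing the square gives 30(x + 3)² -73(y - 2)² = 2212 + 270 - 292 = 2190.
Dividing both sides by 2190: (x + 3)²/73 - (y - 2)²/30 = 1
Hyperbola, center (-3, 2), transverse axis horizontal; a² = 73, b² = 30.
For a horizontal hyperbola the asymptotes have slope ±b/a.
Here that is ±√30/√73 = ±√2190/73.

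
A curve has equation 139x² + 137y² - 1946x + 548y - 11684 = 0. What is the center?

Group: 139(x² - 14x) + 137(y² + 4y) = 11684
Complete the square in x and y: 139(x - 7)² + 137(y + 2)² = 11684 + 6811 + 548 = 19043
Divide by 19043: (x - 7)²/137 + (y + 2)²/139 = 1
Ellipse with center (7, -2).

(7, -2)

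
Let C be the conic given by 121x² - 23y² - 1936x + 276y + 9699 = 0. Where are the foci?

Group: 121(x² - 16x) -23(y² - 12y) = -9699
Complete the square in x and y: 121(x - 8)² -23(y - 6)² = -9699 + 7744 - 828 = -2783
Divide by -2783: (y - 6)²/121 - (x - 8)²/23 = 1
Hyperbola, center (8, 6), transverse axis vertical; a² = 121, b² = 23.
c² = a² + b² = 121 + 23 = 144, so c = 12.
Foci lie on the vertical axis through the center: (h, k ± c).

(8, -6) and (8, 18)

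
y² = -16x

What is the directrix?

x = 4

Vertex (0, 0); 4p = -16 so p = -4. Opens left.
Directrix is the vertical line x = h − p = 0 − (-4) = 4.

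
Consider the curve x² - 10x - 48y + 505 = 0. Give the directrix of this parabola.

y = -2

Only x is squared. Complete the square in x: (x - 5)² = 48(y - 10).
Vertex (5, 10); 4p = 48 so p = 12. Opens up.
Directrix is the horizontal line y = k − p = 10 − (12) = -2.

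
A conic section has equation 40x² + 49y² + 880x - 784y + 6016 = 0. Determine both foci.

Group: 40(x² + 22x) + 49(y² - 16y) = -6016
Completing the square gives 40(x + 11)² + 49(y - 8)² = -6016 + 4840 + 3136 = 1960.
Divide by 1960: (x + 11)²/49 + (y - 8)²/40 = 1
Ellipse, center (-11, 8), major axis horizontal; a² = 49, b² = 40.
c² = a² - b² = 49 - 40 = 9, so c = 3.
Foci lie on the horizontal axis through the center: (h ± c, k).

(-14, 8) and (-8, 8)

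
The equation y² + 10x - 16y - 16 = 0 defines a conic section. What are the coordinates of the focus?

Only y is squared. Complete the square in y: (y - 8)² = -10(x - 8).
Vertex (8, 8); 4p = -10 so p = -5/2. Opens left.
Focus is p units from the vertex along the axis: (h + p, k).

(11/2, 8)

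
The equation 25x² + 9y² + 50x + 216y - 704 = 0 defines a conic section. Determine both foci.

(-1, -24) and (-1, 0)

Rearranging, 25(x² + 2x) + 9(y² + 24y) = 704.
Complete the square: 25(x + 1)² + 9(y + 12)² = 704 + 25 + 1296 = 2025
Divide through by 2025 to get (x + 1)²/81 + (y + 12)²/225 = 1.
Ellipse, center (-1, -12), major axis vertical; a² = 225, b² = 81.
c² = a² - b² = 225 - 81 = 144, so c = 12.
Foci lie on the vertical axis through the center: (h, k ± c).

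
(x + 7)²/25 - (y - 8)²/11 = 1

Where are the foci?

(-13, 8) and (-1, 8)

Center (-7, 8). The positive term is the x-term, so the transverse axis is horizontal; a² = 25, b² = 11.
c² = a² + b² = 25 + 11 = 36, so c = 6.
Foci lie on the horizontal axis through the center: (h ± c, k).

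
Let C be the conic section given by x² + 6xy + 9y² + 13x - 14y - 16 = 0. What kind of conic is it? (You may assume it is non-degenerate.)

parabola

A = 1, B = 6, C = 9.
Discriminant B² − 4AC = 6² − 4·1·9 = 0.
B² − 4AC = 0 ⇒ parabola.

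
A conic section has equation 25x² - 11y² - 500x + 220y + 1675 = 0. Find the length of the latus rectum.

25(x² - 20x) -11(y² - 20y) = -1675
Complete the square: 25(x - 10)² -11(y - 10)² = -1675 + 2500 - 1100 = -275
Dividing both sides by -275: (y - 10)²/25 - (x - 10)²/11 = 1
Hyperbola, center (10, 10), transverse axis vertical; a² = 25, b² = 11.
Latus rectum length = 2b²/a = 2·11/5 = 22/5.

22/5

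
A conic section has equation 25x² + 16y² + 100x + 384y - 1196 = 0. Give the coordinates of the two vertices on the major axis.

(-2, -27) and (-2, 3)

Rearranging, 25(x² + 4x) + 16(y² + 24y) = 1196.
Complete the square in x and y: 25(x + 2)² + 16(y + 12)² = 1196 + 100 + 2304 = 3600
Divide through by 3600 to get (x + 2)²/144 + (y + 12)²/225 = 1.
Ellipse, center (-2, -12), major axis vertical; a² = 225, b² = 144.
a = 15. Vertices at (h, k ± a).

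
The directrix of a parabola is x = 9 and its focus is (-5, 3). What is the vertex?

The vertex is the midpoint between the focus and the directrix along the axis of symmetry.
Axis is horizontal (directrix is vertical). Vertex x-coordinate = (-5 + 9)/2 = 2; y-coordinate = 3.

(2, 3)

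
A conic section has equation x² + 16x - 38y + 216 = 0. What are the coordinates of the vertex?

(-8, 4)

Only x is squared. Complete the square in x: (x + 8)² = 38(y - 4).
Vertex (-8, 4); 4p = 38 so p = 19/2. Opens up.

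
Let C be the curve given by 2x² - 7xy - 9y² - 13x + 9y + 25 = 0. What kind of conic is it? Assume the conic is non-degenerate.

A = 2, B = -7, C = -9.
Discriminant B² − 4AC = (-7)² − 4·2·(-9) = 121.
B² − 4AC > 0 ⇒ hyperbola.

hyperbola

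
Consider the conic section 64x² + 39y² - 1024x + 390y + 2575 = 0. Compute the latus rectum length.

39/4

Group the x- and y-terms: 64(x² - 16x) + 39(y² + 10y) = -2575
64(x - 8)² + 39(y + 5)² = -2575 + 4096 + 975 = 2496
Dividing both sides by 2496: (x - 8)²/39 + (y + 5)²/64 = 1
Ellipse, center (8, -5), major axis vertical; a² = 64, b² = 39.
Latus rectum length = 2b²/a = 2·39/8 = 39/4.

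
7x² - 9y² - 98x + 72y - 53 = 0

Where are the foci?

(-1, 4) and (15, 4)

Group the x- and y-terms: 7(x² - 14x) -9(y² - 8y) = 53
Complete the square in x and y: 7(x - 7)² -9(y - 4)² = 53 + 343 - 144 = 252
Divide through by 252 to get (x - 7)²/36 - (y - 4)²/28 = 1.
Hyperbola, center (7, 4), transverse axis horizontal; a² = 36, b² = 28.
c² = a² + b² = 36 + 28 = 64, so c = 8.
Foci lie on the horizontal axis through the center: (h ± c, k).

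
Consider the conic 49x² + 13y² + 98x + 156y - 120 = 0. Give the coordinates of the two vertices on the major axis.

(-1, -13) and (-1, 1)

Rearranging, 49(x² + 2x) + 13(y² + 12y) = 120.
Completing the square gives 49(x + 1)² + 13(y + 6)² = 120 + 49 + 468 = 637.
Dividing both sides by 637: (x + 1)²/13 + (y + 6)²/49 = 1
Ellipse, center (-1, -6), major axis vertical; a² = 49, b² = 13.
a = 7. Vertices at (h, k ± a).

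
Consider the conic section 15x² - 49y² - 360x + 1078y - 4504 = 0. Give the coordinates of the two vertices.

15(x² - 24x) -49(y² - 22y) = 4504
15(x - 12)² -49(y - 11)² = 4504 + 2160 - 5929 = 735
Dividing both sides by 735: (x - 12)²/49 - (y - 11)²/15 = 1
Hyperbola, center (12, 11), transverse axis horizontal; a² = 49, b² = 15.
a = 7. Vertices at (h ± a, k).

(5, 11) and (19, 11)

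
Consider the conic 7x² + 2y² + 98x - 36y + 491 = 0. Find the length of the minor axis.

2√2

Rearranging, 7(x² + 14x) + 2(y² - 18y) = -491.
Completing the square gives 7(x + 7)² + 2(y - 9)² = -491 + 343 + 162 = 14.
Divide by 14: (x + 7)²/2 + (y - 9)²/7 = 1
Ellipse, center (-7, 9), major axis vertical; a² = 7, b² = 2.
b² = 2 so b = √2; the minor axis has length 2b = 2√2.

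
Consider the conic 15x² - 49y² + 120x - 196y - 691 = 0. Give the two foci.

Rearranging, 15(x² + 8x) -49(y² + 4y) = 691.
Complete the square: 15(x + 4)² -49(y + 2)² = 691 + 240 - 196 = 735
Dividing both sides by 735: (x + 4)²/49 - (y + 2)²/15 = 1
Hyperbola, center (-4, -2), transverse axis horizontal; a² = 49, b² = 15.
c² = a² + b² = 49 + 15 = 64, so c = 8.
Foci lie on the horizontal axis through the center: (h ± c, k).

(-12, -2) and (4, -2)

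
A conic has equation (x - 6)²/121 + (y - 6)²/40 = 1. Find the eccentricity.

e = 9/11

Center (6, 6). The larger denominator 121 sits under the x-term, so the major axis is horizontal; a² = 121, b² = 40.
c² = a² - b² = 81, so c = 9.
e = c/a = 9/11.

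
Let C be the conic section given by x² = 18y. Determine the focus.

Vertex (0, 0); 4p = 18 so p = 9/2. Opens up.
Focus is p units from the vertex along the axis: (h, k + p).

(0, 9/2)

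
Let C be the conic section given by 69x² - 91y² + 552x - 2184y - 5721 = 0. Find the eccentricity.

e = 4√690/69

69(x² + 8x) -91(y² + 24y) = 5721
Complete the square: 69(x + 4)² -91(y + 12)² = 5721 + 1104 - 13104 = -6279
Dividing both sides by -6279: (y + 12)²/69 - (x + 4)²/91 = 1
Hyperbola, center (-4, -12), transverse axis vertical; a² = 69, b² = 91.
c² = a² + b² = 160, so c = 4√10.
e = c/a = 4√10/√69 = 4√690/69.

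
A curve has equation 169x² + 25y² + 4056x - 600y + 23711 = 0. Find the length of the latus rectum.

Group the x- and y-terms: 169(x² + 24x) + 25(y² - 24y) = -23711
Completing the square gives 169(x + 12)² + 25(y - 12)² = -23711 + 24336 + 3600 = 4225.
Divide by 4225: (x + 12)²/25 + (y - 12)²/169 = 1
Ellipse, center (-12, 12), major axis vertical; a² = 169, b² = 25.
Latus rectum length = 2b²/a = 2·25/13 = 50/13.

50/13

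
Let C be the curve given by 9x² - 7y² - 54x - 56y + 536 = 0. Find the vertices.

Collect terms: 9(x² - 6x) -7(y² + 8y) = -536
9(x - 3)² -7(y + 4)² = -536 + 81 - 112 = -567
Dividing both sides by -567: (y + 4)²/81 - (x - 3)²/63 = 1
Hyperbola, center (3, -4), transverse axis vertical; a² = 81, b² = 63.
a = 9. Vertices at (h, k ± a).

(3, -13) and (3, 5)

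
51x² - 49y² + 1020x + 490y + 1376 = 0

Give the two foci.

(-20, 5) and (0, 5)

Rearranging, 51(x² + 20x) -49(y² - 10y) = -1376.
51(x + 10)² -49(y - 5)² = -1376 + 5100 - 1225 = 2499
Divide through by 2499 to get (x + 10)²/49 - (y - 5)²/51 = 1.
Hyperbola, center (-10, 5), transverse axis horizontal; a² = 49, b² = 51.
c² = a² + b² = 49 + 51 = 100, so c = 10.
Foci lie on the horizontal axis through the center: (h ± c, k).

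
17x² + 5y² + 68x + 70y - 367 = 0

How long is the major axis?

Group: 17(x² + 4x) + 5(y² + 14y) = 367
Complete the square: 17(x + 2)² + 5(y + 7)² = 367 + 68 + 245 = 680
Dividing both sides by 680: (x + 2)²/40 + (y + 7)²/136 = 1
Ellipse, center (-2, -7), major axis vertical; a² = 136, b² = 40.
a² = 136 so a = 2√34; the major axis has length 2a = 4√34.

4√34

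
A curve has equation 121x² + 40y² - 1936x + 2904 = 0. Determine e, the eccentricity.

e = 9/11

Group: 121(x² - 16x) + 40y² = -2904
121(x - 8)² + 40y² = -2904 + 7744 + 0 = 4840
Divide through by 4840 to get (x - 8)²/40 + y²/121 = 1.
Ellipse, center (8, 0), major axis vertical; a² = 121, b² = 40.
c² = a² - b² = 81, so c = 9.
e = c/a = 9/11.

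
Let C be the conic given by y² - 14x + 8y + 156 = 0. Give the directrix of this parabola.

Only y is squared. Complete the square in y: (y + 4)² = 14(x - 10).
Vertex (10, -4); 4p = 14 so p = 7/2. Opens right.
Directrix is the vertical line x = h − p = 10 − (7/2) = 13/2.

x = 13/2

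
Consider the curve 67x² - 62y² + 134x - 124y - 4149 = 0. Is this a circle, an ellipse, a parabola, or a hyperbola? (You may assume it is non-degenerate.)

No xy term. Coefficients of x² and y² are A = 67, C = -62.
A and C have opposite signs ⇒ hyperbola.

hyperbola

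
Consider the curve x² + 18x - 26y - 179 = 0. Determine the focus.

(-9, -7/2)

Only x is squared. Complete the square in x: (x + 9)² = 26(y + 10).
Vertex (-9, -10); 4p = 26 so p = 13/2. Opens up.
Focus is p units from the vertex along the axis: (h, k + p).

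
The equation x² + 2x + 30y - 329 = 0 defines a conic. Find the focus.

(-1, 7/2)

Only x is squared. Complete the square in x: (x + 1)² = -30(y - 11).
Vertex (-1, 11); 4p = -30 so p = -15/2. Opens down.
Focus is p units from the vertex along the axis: (h, k + p).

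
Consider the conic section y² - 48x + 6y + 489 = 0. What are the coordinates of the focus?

Only y is squared. Complete the square in y: (y + 3)² = 48(x - 10).
Vertex (10, -3); 4p = 48 so p = 12. Opens right.
Focus is p units from the vertex along the axis: (h + p, k).

(22, -3)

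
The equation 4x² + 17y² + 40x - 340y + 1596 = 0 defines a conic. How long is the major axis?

2√51

Rearranging, 4(x² + 10x) + 17(y² - 20y) = -1596.
Complete the square: 4(x + 5)² + 17(y - 10)² = -1596 + 100 + 1700 = 204
Dividing both sides by 204: (x + 5)²/51 + (y - 10)²/12 = 1
Ellipse, center (-5, 10), major axis horizontal; a² = 51, b² = 12.
a² = 51 so a = √51; the major axis has length 2a = 2√51.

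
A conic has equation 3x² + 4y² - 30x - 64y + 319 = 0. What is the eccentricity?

Group the x- and y-terms: 3(x² - 10x) + 4(y² - 16y) = -319
Complete the square: 3(x - 5)² + 4(y - 8)² = -319 + 75 + 256 = 12
Divide through by 12 to get (x - 5)²/4 + (y - 8)²/3 = 1.
Ellipse, center (5, 8), major axis horizontal; a² = 4, b² = 3.
c² = a² - b² = 1, so c = 1.
e = c/a = 1/2.

e = 1/2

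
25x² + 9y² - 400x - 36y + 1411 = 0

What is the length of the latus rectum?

Rearranging, 25(x² - 16x) + 9(y² - 4y) = -1411.
Complete the square: 25(x - 8)² + 9(y - 2)² = -1411 + 1600 + 36 = 225
Dividing both sides by 225: (x - 8)²/9 + (y - 2)²/25 = 1
Ellipse, center (8, 2), major axis vertical; a² = 25, b² = 9.
Latus rectum length = 2b²/a = 2·9/5 = 18/5.

18/5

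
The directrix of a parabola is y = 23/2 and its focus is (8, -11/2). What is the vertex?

(8, 3)

The vertex is the midpoint between the focus and the directrix along the axis of symmetry.
Axis is vertical (directrix is horizontal). Vertex y-coordinate = (-11/2 + 23/2)/2 = 3; x-coordinate = 8.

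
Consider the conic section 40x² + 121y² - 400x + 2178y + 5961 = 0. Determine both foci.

Rearranging, 40(x² - 10x) + 121(y² + 18y) = -5961.
Complete the square: 40(x - 5)² + 121(y + 9)² = -5961 + 1000 + 9801 = 4840
Divide through by 4840 to get (x - 5)²/121 + (y + 9)²/40 = 1.
Ellipse, center (5, -9), major axis horizontal; a² = 121, b² = 40.
c² = a² - b² = 121 - 40 = 81, so c = 9.
Foci lie on the horizontal axis through the center: (h ± c, k).

(-4, -9) and (14, -9)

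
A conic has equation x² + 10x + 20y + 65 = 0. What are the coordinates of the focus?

(-5, -7)

Only x is squared. Complete the square in x: (x + 5)² = -20(y + 2).
Vertex (-5, -2); 4p = -20 so p = -5. Opens down.
Focus is p units from the vertex along the axis: (h, k + p).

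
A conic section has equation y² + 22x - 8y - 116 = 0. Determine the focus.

Only y is squared. Complete the square in y: (y - 4)² = -22(x - 6).
Vertex (6, 4); 4p = -22 so p = -11/2. Opens left.
Focus is p units from the vertex along the axis: (h + p, k).

(1/2, 4)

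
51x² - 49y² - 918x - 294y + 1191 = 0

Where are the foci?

Group the x- and y-terms: 51(x² - 18x) -49(y² + 6y) = -1191
Complete the square in x and y: 51(x - 9)² -49(y + 3)² = -1191 + 4131 - 441 = 2499
Dividing both sides by 2499: (x - 9)²/49 - (y + 3)²/51 = 1
Hyperbola, center (9, -3), transverse axis horizontal; a² = 49, b² = 51.
c² = a² + b² = 49 + 51 = 100, so c = 10.
Foci lie on the horizontal axis through the center: (h ± c, k).

(-1, -3) and (19, -3)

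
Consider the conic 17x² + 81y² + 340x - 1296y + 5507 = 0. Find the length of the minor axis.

Group the x- and y-terms: 17(x² + 20x) + 81(y² - 16y) = -5507
Complete the square: 17(x + 10)² + 81(y - 8)² = -5507 + 1700 + 5184 = 1377
Dividing both sides by 1377: (x + 10)²/81 + (y - 8)²/17 = 1
Ellipse, center (-10, 8), major axis horizontal; a² = 81, b² = 17.
b² = 17 so b = √17; the minor axis has length 2b = 2√17.

2√17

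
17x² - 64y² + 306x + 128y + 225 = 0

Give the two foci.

Collect terms: 17(x² + 18x) -64(y² - 2y) = -225
Completing the square gives 17(x + 9)² -64(y - 1)² = -225 + 1377 - 64 = 1088.
Dividing both sides by 1088: (x + 9)²/64 - (y - 1)²/17 = 1
Hyperbola, center (-9, 1), transverse axis horizontal; a² = 64, b² = 17.
c² = a² + b² = 64 + 17 = 81, so c = 9.
Foci lie on the horizontal axis through the center: (h ± c, k).

(-18, 1) and (0, 1)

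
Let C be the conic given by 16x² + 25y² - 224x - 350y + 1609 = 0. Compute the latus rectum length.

Group: 16(x² - 14x) + 25(y² - 14y) = -1609
16(x - 7)² + 25(y - 7)² = -1609 + 784 + 1225 = 400
Divide through by 400 to get (x - 7)²/25 + (y - 7)²/16 = 1.
Ellipse, center (7, 7), major axis horizontal; a² = 25, b² = 16.
Latus rectum length = 2b²/a = 2·16/5 = 32/5.

32/5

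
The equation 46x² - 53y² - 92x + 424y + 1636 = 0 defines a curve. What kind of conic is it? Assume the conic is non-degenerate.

No xy term. Coefficients of x² and y² are A = 46, C = -53.
A and C have opposite signs ⇒ hyperbola.

hyperbola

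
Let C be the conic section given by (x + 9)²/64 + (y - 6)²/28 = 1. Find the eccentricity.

Center (-9, 6). The larger denominator 64 sits under the x-term, so the major axis is horizontal; a² = 64, b² = 28.
c² = a² - b² = 36, so c = 6.
e = c/a = 6/8 = 3/4.

e = 3/4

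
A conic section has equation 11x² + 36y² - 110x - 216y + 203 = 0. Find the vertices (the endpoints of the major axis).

(-1, 3) and (11, 3)

11(x² - 10x) + 36(y² - 6y) = -203
Complete the square: 11(x - 5)² + 36(y - 3)² = -203 + 275 + 324 = 396
Divide by 396: (x - 5)²/36 + (y - 3)²/11 = 1
Ellipse, center (5, 3), major axis horizontal; a² = 36, b² = 11.
a = 6. Vertices at (h ± a, k).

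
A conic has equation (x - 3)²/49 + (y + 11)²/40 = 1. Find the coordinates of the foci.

Center (3, -11). The larger denominator 49 sits under the x-term, so the major axis is horizontal; a² = 49, b² = 40.
c² = a² - b² = 49 - 40 = 9, so c = 3.
Foci lie on the horizontal axis through the center: (h ± c, k).

(0, -11) and (6, -11)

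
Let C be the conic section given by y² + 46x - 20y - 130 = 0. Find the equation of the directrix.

Only y is squared. Complete the square in y: (y - 10)² = -46(x - 5).
Vertex (5, 10); 4p = -46 so p = -23/2. Opens left.
Directrix is the vertical line x = h − p = 5 − (-23/2) = 33/2.

x = 33/2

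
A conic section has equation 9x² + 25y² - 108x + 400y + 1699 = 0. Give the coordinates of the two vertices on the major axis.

Group the x- and y-terms: 9(x² - 12x) + 25(y² + 16y) = -1699
Complete the square in x and y: 9(x - 6)² + 25(y + 8)² = -1699 + 324 + 1600 = 225
Dividing both sides by 225: (x - 6)²/25 + (y + 8)²/9 = 1
Ellipse, center (6, -8), major axis horizontal; a² = 25, b² = 9.
a = 5. Vertices at (h ± a, k).

(1, -8) and (11, -8)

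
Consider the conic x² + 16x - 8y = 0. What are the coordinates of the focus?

(-8, -6)

Only x is squared. Complete the square in x: (x + 8)² = 8(y + 8).
Vertex (-8, -8); 4p = 8 so p = 2. Opens up.
Focus is p units from the vertex along the axis: (h, k + p).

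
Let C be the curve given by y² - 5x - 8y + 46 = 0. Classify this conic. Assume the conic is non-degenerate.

parabola

No xy term. Coefficients of x² and y² are A = 0, C = 1.
Exactly one squared variable ⇒ parabola.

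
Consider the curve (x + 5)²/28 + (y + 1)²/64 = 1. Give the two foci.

Center (-5, -1). The larger denominator 64 sits under the y-term, so the major axis is vertical; a² = 64, b² = 28.
c² = a² - b² = 64 - 28 = 36, so c = 6.
Foci lie on the vertical axis through the center: (h, k ± c).

(-5, -7) and (-5, 5)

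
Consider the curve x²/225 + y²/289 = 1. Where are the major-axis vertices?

Center (0, 0). The larger denominator 289 sits under the y-term, so the major axis is vertical; a² = 289, b² = 225.
a = 17. Vertices at (h, k ± a).

(0, -17) and (0, 17)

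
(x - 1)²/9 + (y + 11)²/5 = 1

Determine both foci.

Center (1, -11). The larger denominator 9 sits under the x-term, so the major axis is horizontal; a² = 9, b² = 5.
c² = a² - b² = 9 - 5 = 4, so c = 2.
Foci lie on the horizontal axis through the center: (h ± c, k).

(-1, -11) and (3, -11)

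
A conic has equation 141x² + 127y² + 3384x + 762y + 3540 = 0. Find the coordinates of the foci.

(-12, -3 - √14) and (-12, -3 + √14)

141(x² + 24x) + 127(y² + 6y) = -3540
141(x + 12)² + 127(y + 3)² = -3540 + 20304 + 1143 = 17907
Divide by 17907: (x + 12)²/127 + (y + 3)²/141 = 1
Ellipse, center (-12, -3), major axis vertical; a² = 141, b² = 127.
c² = a² - b² = 141 - 127 = 14, so c = √14.
Foci lie on the vertical axis through the center: (h, k ± c).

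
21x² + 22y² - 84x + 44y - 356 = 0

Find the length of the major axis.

Rearranging, 21(x² - 4x) + 22(y² + 2y) = 356.
21(x - 2)² + 22(y + 1)² = 356 + 84 + 22 = 462
Dividing both sides by 462: (x - 2)²/22 + (y + 1)²/21 = 1
Ellipse, center (2, -1), major axis horizontal; a² = 22, b² = 21.
a² = 22 so a = √22; the major axis has length 2a = 2√22.

2√22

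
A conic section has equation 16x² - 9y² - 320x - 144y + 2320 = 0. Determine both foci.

Group: 16(x² - 20x) -9(y² + 16y) = -2320
Complete the square: 16(x - 10)² -9(y + 8)² = -2320 + 1600 - 576 = -1296
Divide by -1296: (y + 8)²/144 - (x - 10)²/81 = 1
Hyperbola, center (10, -8), transverse axis vertical; a² = 144, b² = 81.
c² = a² + b² = 144 + 81 = 225, so c = 15.
Foci lie on the vertical axis through the center: (h, k ± c).

(10, -23) and (10, 7)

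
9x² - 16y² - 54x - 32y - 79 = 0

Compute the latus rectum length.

9/2

Rearranging, 9(x² - 6x) -16(y² + 2y) = 79.
Complete the square in x and y: 9(x - 3)² -16(y + 1)² = 79 + 81 - 16 = 144
Dividing both sides by 144: (x - 3)²/16 - (y + 1)²/9 = 1
Hyperbola, center (3, -1), transverse axis horizontal; a² = 16, b² = 9.
Latus rectum length = 2b²/a = 2·9/4 = 9/2.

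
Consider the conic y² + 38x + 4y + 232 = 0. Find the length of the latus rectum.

38

Only y is squared. Complete the square in y: (y + 2)² = -38(x + 6).
Vertex (-6, -2); 4p = -38 so p = -19/2. Opens left.
Latus rectum length = |4p| = 38.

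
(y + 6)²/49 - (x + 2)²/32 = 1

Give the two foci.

Center (-2, -6). The positive term is the y-term, so the transverse axis is vertical; a² = 49, b² = 32.
c² = a² + b² = 49 + 32 = 81, so c = 9.
Foci lie on the vertical axis through the center: (h, k ± c).

(-2, -15) and (-2, 3)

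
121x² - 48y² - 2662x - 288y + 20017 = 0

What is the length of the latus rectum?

Rearranging, 121(x² - 22x) -48(y² + 6y) = -20017.
Complete the square in x and y: 121(x - 11)² -48(y + 3)² = -20017 + 14641 - 432 = -5808
Divide through by -5808 to get (y + 3)²/121 - (x - 11)²/48 = 1.
Hyperbola, center (11, -3), transverse axis vertical; a² = 121, b² = 48.
Latus rectum length = 2b²/a = 2·48/11 = 96/11.

96/11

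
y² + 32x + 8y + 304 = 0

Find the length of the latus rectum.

32

Only y is squared. Complete the square in y: (y + 4)² = -32(x + 9).
Vertex (-9, -4); 4p = -32 so p = -8. Opens left.
Latus rectum length = |4p| = 32.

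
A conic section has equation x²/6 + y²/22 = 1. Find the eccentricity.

Center (0, 0). The larger denominator 22 sits under the y-term, so the major axis is vertical; a² = 22, b² = 6.
c² = a² - b² = 16, so c = 4.
e = c/a = 4/√22 = 2√22/11.

e = 2√22/11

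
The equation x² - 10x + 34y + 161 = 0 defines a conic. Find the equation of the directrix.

Only x is squared. Complete the square in x: (x - 5)² = -34(y + 4).
Vertex (5, -4); 4p = -34 so p = -17/2. Opens down.
Directrix is the horizontal line y = k − p = -4 − (-17/2) = 9/2.

y = 9/2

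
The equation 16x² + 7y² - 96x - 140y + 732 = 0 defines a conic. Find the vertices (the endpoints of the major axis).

(3, 6) and (3, 14)

Group the x- and y-terms: 16(x² - 6x) + 7(y² - 20y) = -732
16(x - 3)² + 7(y - 10)² = -732 + 144 + 700 = 112
Divide through by 112 to get (x - 3)²/7 + (y - 10)²/16 = 1.
Ellipse, center (3, 10), major axis vertical; a² = 16, b² = 7.
a = 4. Vertices at (h, k ± a).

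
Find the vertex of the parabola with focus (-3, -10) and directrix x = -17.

The vertex is the midpoint between the focus and the directrix along the axis of symmetry.
Axis is horizontal (directrix is vertical). Vertex x-coordinate = (-3 + (-17))/2 = -10; y-coordinate = -10.

(-10, -10)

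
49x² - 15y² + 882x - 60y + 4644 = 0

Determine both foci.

(-9, -10) and (-9, 6)

Collect terms: 49(x² + 18x) -15(y² + 4y) = -4644
Completing the square gives 49(x + 9)² -15(y + 2)² = -4644 + 3969 - 60 = -735.
Divide through by -735 to get (y + 2)²/49 - (x + 9)²/15 = 1.
Hyperbola, center (-9, -2), transverse axis vertical; a² = 49, b² = 15.
c² = a² + b² = 49 + 15 = 64, so c = 8.
Foci lie on the vertical axis through the center: (h, k ± c).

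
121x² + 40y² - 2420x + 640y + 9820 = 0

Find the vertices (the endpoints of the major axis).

Group the x- and y-terms: 121(x² - 20x) + 40(y² + 16y) = -9820
Complete the square: 121(x - 10)² + 40(y + 8)² = -9820 + 12100 + 2560 = 4840
Dividing both sides by 4840: (x - 10)²/40 + (y + 8)²/121 = 1
Ellipse, center (10, -8), major axis vertical; a² = 121, b² = 40.
a = 11. Vertices at (h, k ± a).

(10, -19) and (10, 3)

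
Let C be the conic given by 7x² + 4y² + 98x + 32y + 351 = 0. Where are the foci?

(-7, -4 - √6) and (-7, -4 + √6)

Group the x- and y-terms: 7(x² + 14x) + 4(y² + 8y) = -351
Completing the square gives 7(x + 7)² + 4(y + 4)² = -351 + 343 + 64 = 56.
Dividing both sides by 56: (x + 7)²/8 + (y + 4)²/14 = 1
Ellipse, center (-7, -4), major axis vertical; a² = 14, b² = 8.
c² = a² - b² = 14 - 8 = 6, so c = √6.
Foci lie on the vertical axis through the center: (h, k ± c).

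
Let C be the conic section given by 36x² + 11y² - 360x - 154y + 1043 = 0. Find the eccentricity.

e = 5/6

Rearranging, 36(x² - 10x) + 11(y² - 14y) = -1043.
Complete the square in x and y: 36(x - 5)² + 11(y - 7)² = -1043 + 900 + 539 = 396
Divide by 396: (x - 5)²/11 + (y - 7)²/36 = 1
Ellipse, center (5, 7), major axis vertical; a² = 36, b² = 11.
c² = a² - b² = 25, so c = 5.
e = c/a = 5/6.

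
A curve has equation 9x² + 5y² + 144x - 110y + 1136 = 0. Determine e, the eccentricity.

Group: 9(x² + 16x) + 5(y² - 22y) = -1136
Complete the square in x and y: 9(x + 8)² + 5(y - 11)² = -1136 + 576 + 605 = 45
Divide through by 45 to get (x + 8)²/5 + (y - 11)²/9 = 1.
Ellipse, center (-8, 11), major axis vertical; a² = 9, b² = 5.
c² = a² - b² = 4, so c = 2.
e = c/a = 2/3.

e = 2/3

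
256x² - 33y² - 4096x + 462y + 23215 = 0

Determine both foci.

256(x² - 16x) -33(y² - 14y) = -23215
Complete the square in x and y: 256(x - 8)² -33(y - 7)² = -23215 + 16384 - 1617 = -8448
Dividing both sides by -8448: (y - 7)²/256 - (x - 8)²/33 = 1
Hyperbola, center (8, 7), transverse axis vertical; a² = 256, b² = 33.
c² = a² + b² = 256 + 33 = 289, so c = 17.
Foci lie on the vertical axis through the center: (h, k ± c).

(8, -10) and (8, 24)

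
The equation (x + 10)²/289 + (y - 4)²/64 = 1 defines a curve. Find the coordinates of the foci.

Center (-10, 4). The larger denominator 289 sits under the x-term, so the major axis is horizontal; a² = 289, b² = 64.
c² = a² - b² = 289 - 64 = 225, so c = 15.
Foci lie on the horizontal axis through the center: (h ± c, k).

(-25, 4) and (5, 4)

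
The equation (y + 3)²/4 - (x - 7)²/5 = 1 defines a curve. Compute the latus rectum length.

5

Center (7, -3). The positive term is the y-term, so the transverse axis is vertical; a² = 4, b² = 5.
Latus rectum length = 2b²/a = 2·5/2 = 5.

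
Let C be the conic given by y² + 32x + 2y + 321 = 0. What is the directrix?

x = -2

Only y is squared. Complete the square in y: (y + 1)² = -32(x + 10).
Vertex (-10, -1); 4p = -32 so p = -8. Opens left.
Directrix is the vertical line x = h − p = -10 − (-8) = -2.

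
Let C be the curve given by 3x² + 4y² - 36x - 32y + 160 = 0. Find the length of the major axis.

Rearranging, 3(x² - 12x) + 4(y² - 8y) = -160.
3(x - 6)² + 4(y - 4)² = -160 + 108 + 64 = 12
Dividing both sides by 12: (x - 6)²/4 + (y - 4)²/3 = 1
Ellipse, center (6, 4), major axis horizontal; a² = 4, b² = 3.
a² = 4 so a = 2; the major axis has length 2a = 4.

4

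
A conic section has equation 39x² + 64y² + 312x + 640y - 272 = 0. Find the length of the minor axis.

2√39

Group: 39(x² + 8x) + 64(y² + 10y) = 272
Complete the square in x and y: 39(x + 4)² + 64(y + 5)² = 272 + 624 + 1600 = 2496
Divide by 2496: (x + 4)²/64 + (y + 5)²/39 = 1
Ellipse, center (-4, -5), major axis horizontal; a² = 64, b² = 39.
b² = 39 so b = √39; the minor axis has length 2b = 2√39.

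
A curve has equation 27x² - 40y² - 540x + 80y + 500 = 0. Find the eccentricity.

Collect terms: 27(x² - 20x) -40(y² - 2y) = -500
Complete the square in x and y: 27(x - 10)² -40(y - 1)² = -500 + 2700 - 40 = 2160
Dividing both sides by 2160: (x - 10)²/80 - (y - 1)²/54 = 1
Hyperbola, center (10, 1), transverse axis horizontal; a² = 80, b² = 54.
c² = a² + b² = 134, so c = √134.
e = c/a = √134/4√5 = √670/20.

e = √670/20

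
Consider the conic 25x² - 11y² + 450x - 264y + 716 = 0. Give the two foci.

(-9, -18) and (-9, -6)

Group: 25(x² + 18x) -11(y² + 24y) = -716
25(x + 9)² -11(y + 12)² = -716 + 2025 - 1584 = -275
Divide by -275: (y + 12)²/25 - (x + 9)²/11 = 1
Hyperbola, center (-9, -12), transverse axis vertical; a² = 25, b² = 11.
c² = a² + b² = 25 + 11 = 36, so c = 6.
Foci lie on the vertical axis through the center: (h, k ± c).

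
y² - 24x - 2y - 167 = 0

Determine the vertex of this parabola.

Only y is squared. Complete the square in y: (y - 1)² = 24(x + 7).
Vertex (-7, 1); 4p = 24 so p = 6. Opens right.

(-7, 1)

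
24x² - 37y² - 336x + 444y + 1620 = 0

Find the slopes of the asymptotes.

2√222/37 and -2√222/37

Rearranging, 24(x² - 14x) -37(y² - 12y) = -1620.
Completing the square gives 24(x - 7)² -37(y - 6)² = -1620 + 1176 - 1332 = -1776.
Dividing both sides by -1776: (y - 6)²/48 - (x - 7)²/74 = 1
Hyperbola, center (7, 6), transverse axis vertical; a² = 48, b² = 74.
For a vertical hyperbola the asymptotes have slope ±a/b.
Here that is ±4√3/√74 = ±2√222/37.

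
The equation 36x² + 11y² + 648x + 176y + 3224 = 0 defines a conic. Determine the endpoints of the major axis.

Group the x- and y-terms: 36(x² + 18x) + 11(y² + 16y) = -3224
Complete the square in x and y: 36(x + 9)² + 11(y + 8)² = -3224 + 2916 + 704 = 396
Divide by 396: (x + 9)²/11 + (y + 8)²/36 = 1
Ellipse, center (-9, -8), major axis vertical; a² = 36, b² = 11.
a = 6. Vertices at (h, k ± a).

(-9, -14) and (-9, -2)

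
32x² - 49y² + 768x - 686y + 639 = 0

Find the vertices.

32(x² + 24x) -49(y² + 14y) = -639
Complete the square: 32(x + 12)² -49(y + 7)² = -639 + 4608 - 2401 = 1568
Divide by 1568: (x + 12)²/49 - (y + 7)²/32 = 1
Hyperbola, center (-12, -7), transverse axis horizontal; a² = 49, b² = 32.
a = 7. Vertices at (h ± a, k).

(-19, -7) and (-5, -7)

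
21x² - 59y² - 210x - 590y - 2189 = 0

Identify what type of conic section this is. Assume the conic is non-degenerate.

No xy term. Coefficients of x² and y² are A = 21, C = -59.
A and C have opposite signs ⇒ hyperbola.

hyperbola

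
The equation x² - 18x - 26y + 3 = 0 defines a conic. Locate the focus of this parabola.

Only x is squared. Complete the square in x: (x - 9)² = 26(y + 3).
Vertex (9, -3); 4p = 26 so p = 13/2. Opens up.
Focus is p units from the vertex along the axis: (h, k + p).

(9, 7/2)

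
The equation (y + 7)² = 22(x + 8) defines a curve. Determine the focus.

Vertex (-8, -7); 4p = 22 so p = 11/2. Opens right.
Focus is p units from the vertex along the axis: (h + p, k).

(-5/2, -7)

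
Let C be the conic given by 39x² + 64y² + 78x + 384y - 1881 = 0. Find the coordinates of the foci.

39(x² + 2x) + 64(y² + 6y) = 1881
Completing the square gives 39(x + 1)² + 64(y + 3)² = 1881 + 39 + 576 = 2496.
Dividing both sides by 2496: (x + 1)²/64 + (y + 3)²/39 = 1
Ellipse, center (-1, -3), major axis horizontal; a² = 64, b² = 39.
c² = a² - b² = 64 - 39 = 25, so c = 5.
Foci lie on the horizontal axis through the center: (h ± c, k).

(-6, -3) and (4, -3)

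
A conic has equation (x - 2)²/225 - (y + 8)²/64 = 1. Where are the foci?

(-15, -8) and (19, -8)

Center (2, -8). The positive term is the x-term, so the transverse axis is horizontal; a² = 225, b² = 64.
c² = a² + b² = 225 + 64 = 289, so c = 17.
Foci lie on the horizontal axis through the center: (h ± c, k).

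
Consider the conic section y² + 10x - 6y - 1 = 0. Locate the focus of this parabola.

Only y is squared. Complete the square in y: (y - 3)² = -10(x - 1).
Vertex (1, 3); 4p = -10 so p = -5/2. Opens left.
Focus is p units from the vertex along the axis: (h + p, k).

(-3/2, 3)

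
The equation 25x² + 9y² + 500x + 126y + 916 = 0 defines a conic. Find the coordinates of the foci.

(-10, -19) and (-10, 5)

Collect terms: 25(x² + 20x) + 9(y² + 14y) = -916
Complete the square: 25(x + 10)² + 9(y + 7)² = -916 + 2500 + 441 = 2025
Divide by 2025: (x + 10)²/81 + (y + 7)²/225 = 1
Ellipse, center (-10, -7), major axis vertical; a² = 225, b² = 81.
c² = a² - b² = 225 - 81 = 144, so c = 12.
Foci lie on the vertical axis through the center: (h, k ± c).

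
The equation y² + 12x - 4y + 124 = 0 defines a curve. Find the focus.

Only y is squared. Complete the square in y: (y - 2)² = -12(x + 10).
Vertex (-10, 2); 4p = -12 so p = -3. Opens left.
Focus is p units from the vertex along the axis: (h + p, k).

(-13, 2)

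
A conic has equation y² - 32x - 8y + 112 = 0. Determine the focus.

Only y is squared. Complete the square in y: (y - 4)² = 32(x - 3).
Vertex (3, 4); 4p = 32 so p = 8. Opens right.
Focus is p units from the vertex along the axis: (h + p, k).

(11, 4)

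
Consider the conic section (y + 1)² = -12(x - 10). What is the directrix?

x = 13

Vertex (10, -1); 4p = -12 so p = -3. Opens left.
Directrix is the vertical line x = h − p = 10 − (-3) = 13.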